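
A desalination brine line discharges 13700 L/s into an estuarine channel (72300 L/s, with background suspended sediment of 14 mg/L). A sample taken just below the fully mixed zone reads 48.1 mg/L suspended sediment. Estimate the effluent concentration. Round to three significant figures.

Mass balance: 72300·14.00 + 13700·Cₑ = 86000·48.10
→ Cₑ = (86000·48.10 − 72300·14.00) / 13700 = 228.1 mg/L.

228 mg/L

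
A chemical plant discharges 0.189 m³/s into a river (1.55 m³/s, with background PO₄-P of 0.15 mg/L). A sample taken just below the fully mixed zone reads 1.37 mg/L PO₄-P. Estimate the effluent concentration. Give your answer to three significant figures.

Mass balance: 1.550·0.1500 + 0.1890·Cₑ = 1.739·1.370
→ Cₑ = (1.739·1.370 − 1.550·0.1500) / 0.1890 = 11.38 mg/L.

11.4 mg/L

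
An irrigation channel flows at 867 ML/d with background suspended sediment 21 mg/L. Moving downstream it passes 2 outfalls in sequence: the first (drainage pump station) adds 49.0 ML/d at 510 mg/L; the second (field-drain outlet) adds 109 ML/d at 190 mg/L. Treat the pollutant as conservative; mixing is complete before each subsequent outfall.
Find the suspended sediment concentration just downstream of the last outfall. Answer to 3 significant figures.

62.3 mg/L

Outfall 1: combined Q = 916.0 ML/d; C = (867.0·21.00 + 49.00·510.0)/916.0 = 47.16 mg/L.
Outfall 2: combined Q = 1025 ML/d; C = (916.0·47.16 + 109.0·190.0)/1025 = 62.35 mg/L.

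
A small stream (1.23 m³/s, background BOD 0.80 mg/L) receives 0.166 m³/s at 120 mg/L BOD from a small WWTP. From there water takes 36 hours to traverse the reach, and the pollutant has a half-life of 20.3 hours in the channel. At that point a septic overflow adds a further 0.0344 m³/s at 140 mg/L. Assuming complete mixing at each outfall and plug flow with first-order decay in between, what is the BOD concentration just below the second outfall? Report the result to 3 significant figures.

Conservation of mass: C = (1.230·0.8000 + 0.1660·120.0) / 1.396 = 20.90/1.396 = 14.97 mg/L; combined flow 1.396 m³/s.
Half-life 20.3 h → k = ln 2 / 20.3 = 0.03415 h⁻¹ = 0.8195 d⁻¹.
After decay, C = 14.97 × e^(−kt) = 14.97 × 0.2925 = 4.380 mg/L.
At the second outfall, C = (1.396·4.380 + 0.03440·140.0) / (1.396 + 0.03440) = 7.642 mg/L.

7.64 mg/L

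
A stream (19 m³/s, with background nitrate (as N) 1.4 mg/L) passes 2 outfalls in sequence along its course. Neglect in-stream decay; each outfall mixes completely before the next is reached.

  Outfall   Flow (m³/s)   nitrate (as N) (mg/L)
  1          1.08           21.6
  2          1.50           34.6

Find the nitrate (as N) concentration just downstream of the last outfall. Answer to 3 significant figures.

After outfall 1: Q = 19.00 + 1.080 = 20.08 m³/s; C = (19.00·1.400 + 1.080·21.60)/20.08 = 2.486 mg/L.
After outfall 2: Q = 20.08 + 1.500 = 21.58 m³/s; C = (20.08·2.486 + 1.500·34.60)/21.58 = 4.719 mg/L.

4.72 mg/L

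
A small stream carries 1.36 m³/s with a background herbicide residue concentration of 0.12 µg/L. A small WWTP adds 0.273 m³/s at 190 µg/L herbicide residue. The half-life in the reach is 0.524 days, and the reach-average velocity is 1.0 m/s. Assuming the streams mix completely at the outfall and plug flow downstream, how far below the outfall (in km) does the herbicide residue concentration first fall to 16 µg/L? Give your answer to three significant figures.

Mass balance: C = (1.360·0.1200 + 0.2730·190.0) / 1.633 = 52.03/1.633 = 31.86 µg/L.
Half-life 0.524 d → k = ln 2 / 0.524 = 1.323 d⁻¹.
Set 31.86·exp(−k·t) = 16 → t = ln(31.86/16)/k = 44990 s = 12.50 h.
Distance = v·t = 1.0·44990 = 44990 m = 44.99 km.

45.0 km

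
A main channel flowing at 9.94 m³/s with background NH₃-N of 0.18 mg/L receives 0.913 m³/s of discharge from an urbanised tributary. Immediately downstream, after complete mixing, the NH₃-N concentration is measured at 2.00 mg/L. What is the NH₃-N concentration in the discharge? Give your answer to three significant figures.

Mass balance: 9.940·0.1800 + 0.9130·Cₑ = 10.85·2.000
→ Cₑ = (10.85·2.000 − 9.940·0.1800) / 0.9130 = 21.81 mg/L.

21.8 mg/L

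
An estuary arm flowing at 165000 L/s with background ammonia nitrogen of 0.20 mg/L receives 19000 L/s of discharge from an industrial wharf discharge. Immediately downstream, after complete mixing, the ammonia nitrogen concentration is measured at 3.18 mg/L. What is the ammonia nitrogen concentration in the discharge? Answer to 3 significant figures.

29.1 mg/L

Mass balance: 165000·0.2000 + 19000·Cₑ = 184000·3.180
→ Cₑ = (184000·3.180 − 165000·0.2000) / 19000 = 29.06 mg/L.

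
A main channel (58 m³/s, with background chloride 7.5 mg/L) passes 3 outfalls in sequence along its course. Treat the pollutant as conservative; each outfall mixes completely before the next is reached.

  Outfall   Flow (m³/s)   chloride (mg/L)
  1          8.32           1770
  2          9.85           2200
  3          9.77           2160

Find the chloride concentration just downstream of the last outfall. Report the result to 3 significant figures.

Below outfall 1: Q → 66.32 m³/s, C = (58.00·7.500 + 8.320·1770)/66.32 = 228.6 mg/L.
Below outfall 2: Q → 76.17 m³/s, C = (66.32·228.6 + 9.850·2200)/76.17 = 483.5 mg/L.
Below outfall 3: Q → 85.94 m³/s, C = (76.17·483.5 + 9.770·2160)/85.94 = 674.1 mg/L.

674 mg/L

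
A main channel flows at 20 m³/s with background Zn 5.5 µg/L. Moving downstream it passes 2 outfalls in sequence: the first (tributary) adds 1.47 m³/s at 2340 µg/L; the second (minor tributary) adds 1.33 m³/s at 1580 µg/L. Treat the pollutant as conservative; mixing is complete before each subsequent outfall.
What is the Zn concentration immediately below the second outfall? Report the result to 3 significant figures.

After outfall 1: Q = 20.00 + 1.470 = 21.47 m³/s; C = (20.00·5.500 + 1.470·2340)/21.47 = 165.3 µg/L.
After outfall 2: Q = 21.47 + 1.330 = 22.80 m³/s; C = (21.47·165.3 + 1.330·1580)/22.80 = 247.9 µg/L.

248 µg/L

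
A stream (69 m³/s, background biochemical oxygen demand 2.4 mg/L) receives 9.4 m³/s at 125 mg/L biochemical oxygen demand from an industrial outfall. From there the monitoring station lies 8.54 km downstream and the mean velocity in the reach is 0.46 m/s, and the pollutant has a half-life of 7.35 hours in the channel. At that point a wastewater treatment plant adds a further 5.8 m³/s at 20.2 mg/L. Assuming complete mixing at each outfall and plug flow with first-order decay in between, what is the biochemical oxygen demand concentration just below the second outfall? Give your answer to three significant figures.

11.2 mg/L

Mixed concentration C = ΣQC/ΣQ = (69.00·2.400 + 9.400·125.0) / 78.40 = 1341/78.40 = 17.10 mg/L; combined flow 78.40 m³/s.
Travel time t = 8.54·1000 / 0.46 = 18570 s = 5.157 h.
Half-life 7.35 h → k = ln 2 / 7.35 = 0.09431 h⁻¹ = 2.263 d⁻¹.
First-order decay: C = 17.10·exp(−k·t) = 17.10·0.6149 = 10.51 mg/L.
Second outfall: C = (78.40·10.51 + 5.800·20.20)/84.20 = 11.18 mg/L.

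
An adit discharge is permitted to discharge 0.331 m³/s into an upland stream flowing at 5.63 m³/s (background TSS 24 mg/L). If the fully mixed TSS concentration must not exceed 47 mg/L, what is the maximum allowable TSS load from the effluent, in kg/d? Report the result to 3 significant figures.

12500 kg/d

Mass balance at the limit: 5.630·24.00 + 0.3310·Cₑ = 5.961·47 → Cₑ = 438.2 mg/L.
Load = 0.3310 m³/s × 438.2 g/m³ × 86 400 s/d = 12530 kg/d.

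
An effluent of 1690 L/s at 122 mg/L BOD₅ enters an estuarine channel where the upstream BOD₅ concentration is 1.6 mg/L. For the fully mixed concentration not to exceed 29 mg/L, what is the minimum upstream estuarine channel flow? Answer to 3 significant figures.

Set C_mix = 29: (Q·1.600 + 1690·122.0) / (Q + 1690) = 29
→ Q = 1690·(122.0 − 29)/(29 − 1.600) = 5736 L/s.

5740 L/s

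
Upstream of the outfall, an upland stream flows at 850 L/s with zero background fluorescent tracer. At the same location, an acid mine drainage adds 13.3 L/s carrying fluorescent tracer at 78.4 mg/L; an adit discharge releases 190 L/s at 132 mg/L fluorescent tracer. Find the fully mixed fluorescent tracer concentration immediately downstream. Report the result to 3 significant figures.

24.8 mg/L

After mixing, C = (850.0·0 + 13.30·78.40 + 190.0·132.0) / 1053 = 26120/1053 = 24.80 mg/L.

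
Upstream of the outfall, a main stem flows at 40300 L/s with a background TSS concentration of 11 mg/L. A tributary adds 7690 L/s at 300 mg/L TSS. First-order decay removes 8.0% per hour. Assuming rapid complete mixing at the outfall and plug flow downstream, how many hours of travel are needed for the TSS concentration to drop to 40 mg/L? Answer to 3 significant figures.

4.31 h

Mixed concentration C = ΣQC/ΣQ = (40300·11.00 + 7690·300.0) / 47990 = 2750000/47990 = 57.31 mg/L.
8.0%/h lost → k = −ln(1 − 0.08) = 0.08338 h⁻¹.
57.31·exp(−k·t) = 40 → t = ln(57.31/40)/k = 15530 s = 4.313 h.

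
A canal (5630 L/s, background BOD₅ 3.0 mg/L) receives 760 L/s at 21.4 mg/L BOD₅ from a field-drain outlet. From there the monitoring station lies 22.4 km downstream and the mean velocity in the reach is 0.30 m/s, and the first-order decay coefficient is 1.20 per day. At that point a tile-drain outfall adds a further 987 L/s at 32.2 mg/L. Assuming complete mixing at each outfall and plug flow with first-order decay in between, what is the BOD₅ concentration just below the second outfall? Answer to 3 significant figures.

After mixing, C = (5630·3.000 + 760.0·21.40) / 6390 = 33150/6390 = 5.188 mg/L; combined flow 6390 L/s.
Travel time t = 22.4·1000 / 0.30 = 74670 s = 20.74 h.
Applying C = C₀e^(−kt): 5.188 × 0.3545 = 1.839 mg/L.
At the second outfall, C = (6390·1.839 + 987.0·32.20) / (6390 + 987.0) = 5.901 mg/L.

5.90 mg/L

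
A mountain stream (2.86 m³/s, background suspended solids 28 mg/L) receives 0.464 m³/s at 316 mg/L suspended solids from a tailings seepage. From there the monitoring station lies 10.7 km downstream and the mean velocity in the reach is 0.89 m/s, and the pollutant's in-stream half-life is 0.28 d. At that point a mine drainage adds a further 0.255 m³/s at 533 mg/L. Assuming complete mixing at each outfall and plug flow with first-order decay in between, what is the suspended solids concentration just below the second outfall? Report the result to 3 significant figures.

82.9 mg/L

Flow-weighted average: C = (2.860·28.00 + 0.4640·316.0) / 3.324 = 226.7/3.324 = 68.20 mg/L; combined flow 3.324 m³/s.
Travel time t = 10.7·1000 / 0.89 = 12020 s = 3.340 h.
Half-life 0.28 d → k = ln 2 / 0.28 = 2.476 d⁻¹.
First-order decay: C = 68.20·exp(−k·t) = 68.20·0.7086 = 48.33 mg/L.
At the second outfall, C = (3.324·48.33 + 0.2550·533.0) / (3.324 + 0.2550) = 82.86 mg/L.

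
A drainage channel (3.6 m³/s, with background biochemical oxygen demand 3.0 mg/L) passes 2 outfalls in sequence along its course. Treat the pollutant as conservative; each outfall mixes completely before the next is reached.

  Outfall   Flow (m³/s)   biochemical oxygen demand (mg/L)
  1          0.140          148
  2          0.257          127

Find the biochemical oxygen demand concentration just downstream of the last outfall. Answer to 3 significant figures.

16.1 mg/L

Outfall 1: combined Q = 3.740 m³/s; C = (3.600·3.000 + 0.1400·148.0)/3.740 = 8.428 mg/L.
Outfall 2: combined Q = 3.997 m³/s; C = (3.740·8.428 + 0.2570·127.0)/3.997 = 16.05 mg/L.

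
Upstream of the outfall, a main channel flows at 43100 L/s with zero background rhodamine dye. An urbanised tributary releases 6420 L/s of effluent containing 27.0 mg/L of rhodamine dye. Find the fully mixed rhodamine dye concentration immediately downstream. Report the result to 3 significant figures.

3.50 mg/L

Mixed concentration C = ΣQC/ΣQ = (43100·0 + 6420·27.00) / 49520 = 173300/49520 = 3.500 mg/L.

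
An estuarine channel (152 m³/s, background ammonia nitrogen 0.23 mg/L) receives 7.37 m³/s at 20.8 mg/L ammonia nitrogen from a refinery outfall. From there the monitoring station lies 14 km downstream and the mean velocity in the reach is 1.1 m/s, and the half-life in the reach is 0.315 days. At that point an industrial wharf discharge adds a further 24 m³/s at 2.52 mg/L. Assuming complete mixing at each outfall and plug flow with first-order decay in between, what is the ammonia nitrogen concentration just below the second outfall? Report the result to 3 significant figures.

Mixed concentration C = ΣQC/ΣQ = (152.0·0.2300 + 7.370·20.80) / 159.4 = 188.3/159.4 = 1.181 mg/L; combined flow 159.4 m³/s.
Travel time t = 14·1000 / 1.1 = 12730 s = 3.535 h.
Half-life 0.315 d → k = ln 2 / 0.315 = 2.200 d⁻¹.
First-order decay: C = 1.181·exp(−k·t) = 1.181·0.7231 = 0.8542 mg/L.
At the second outfall, C = (159.4·0.8542 + 24.00·2.520) / (159.4 + 24.00) = 1.072 mg/L.

1.07 mg/L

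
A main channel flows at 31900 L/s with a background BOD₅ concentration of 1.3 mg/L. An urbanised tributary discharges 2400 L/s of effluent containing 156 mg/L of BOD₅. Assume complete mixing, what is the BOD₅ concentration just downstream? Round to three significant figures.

12.1 mg/L

Mixed concentration C = ΣQC/ΣQ = (31900·1.300 + 2400·156.0) / 34300 = 415900/34300 = 12.12 mg/L.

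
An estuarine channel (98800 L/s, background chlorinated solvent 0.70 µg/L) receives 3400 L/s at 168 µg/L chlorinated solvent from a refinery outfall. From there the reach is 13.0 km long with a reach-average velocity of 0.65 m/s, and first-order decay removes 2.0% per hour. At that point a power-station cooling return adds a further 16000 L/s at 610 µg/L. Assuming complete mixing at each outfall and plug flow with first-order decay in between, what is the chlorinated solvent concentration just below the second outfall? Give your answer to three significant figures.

87.4 µg/L

Mass balance: C = (98800·0.7000 + 3400·168.0) / 102200 = 640400/102200 = 6.266 µg/L; combined flow 102200 L/s.
Travel time t = 13.0·1000 / 0.65 = 20000 s = 5.556 h.
2.0%/h lost → k = −ln(1 − 0.02) = 0.02020 h⁻¹.
Applying C = C₀e^(−kt): 6.266 × 0.8938 = 5.601 µg/L.
Second outfall: C = (102200·5.601 + 16000·610.0)/118200 = 87.41 µg/L.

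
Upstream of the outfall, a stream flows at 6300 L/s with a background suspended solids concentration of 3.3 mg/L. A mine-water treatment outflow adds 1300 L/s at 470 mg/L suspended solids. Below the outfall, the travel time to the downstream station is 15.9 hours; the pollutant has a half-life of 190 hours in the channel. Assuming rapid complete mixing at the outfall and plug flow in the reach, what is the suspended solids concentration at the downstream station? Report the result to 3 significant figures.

Flow-weighted average: C = (6300·3.300 + 1300·470.0) / 7600 = 631800/7600 = 83.13 mg/L.
Half-life 190 h → k = ln 2 / 190 = 0.003648 h⁻¹ = 0.08756 d⁻¹.
First-order decay: C = 83.13·exp(−k·t) = 83.13·0.9436 = 78.45 mg/L.

78.4 mg/L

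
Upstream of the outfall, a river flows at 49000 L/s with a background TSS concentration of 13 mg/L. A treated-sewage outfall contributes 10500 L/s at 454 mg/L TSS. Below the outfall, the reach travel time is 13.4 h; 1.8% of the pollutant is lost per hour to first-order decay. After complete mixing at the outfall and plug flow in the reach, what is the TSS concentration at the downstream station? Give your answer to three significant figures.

71.2 mg/L

Conservation of mass: C = (49000·13.00 + 10500·454.0) / 59500 = 5404000/59500 = 90.82 mg/L.
1.8%/h lost → k = −ln(1 − 0.018) = 0.01816 h⁻¹.
Decay over the reach: 90.82·exp(−kt) = 90.82·0.7840 = 71.20 mg/L.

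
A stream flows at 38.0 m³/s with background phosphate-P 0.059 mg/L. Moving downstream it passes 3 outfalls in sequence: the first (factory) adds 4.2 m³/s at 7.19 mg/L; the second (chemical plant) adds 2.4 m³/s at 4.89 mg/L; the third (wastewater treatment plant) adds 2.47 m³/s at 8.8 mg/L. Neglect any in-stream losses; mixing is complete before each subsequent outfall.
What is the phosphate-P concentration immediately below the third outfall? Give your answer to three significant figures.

Outfall 1: combined Q = 42.20 m³/s; C = (38.00·0.05900 + 4.200·7.190)/42.20 = 0.7687 mg/L.
Outfall 2: combined Q = 44.60 m³/s; C = (42.20·0.7687 + 2.400·4.890)/44.60 = 0.9905 mg/L.
Outfall 3: combined Q = 47.07 m³/s; C = (44.60·0.9905 + 2.470·8.800)/47.07 = 1.400 mg/L.

1.40 mg/L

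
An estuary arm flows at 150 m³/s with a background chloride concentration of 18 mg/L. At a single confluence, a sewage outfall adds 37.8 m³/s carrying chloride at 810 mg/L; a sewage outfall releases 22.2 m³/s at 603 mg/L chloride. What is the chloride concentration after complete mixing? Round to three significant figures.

222 mg/L

Flow-weighted average: C = (150.0·18.00 + 37.80·810.0 + 22.20·603.0) / 210.0 = 46700/210.0 = 222.4 mg/L.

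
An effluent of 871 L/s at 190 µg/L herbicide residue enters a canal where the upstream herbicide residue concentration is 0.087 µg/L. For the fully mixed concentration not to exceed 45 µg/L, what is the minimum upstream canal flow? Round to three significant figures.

Set C_mix = 45: (Q·0.08700 + 871.0·190.0) / (Q + 871.0) = 45
→ Q = 871.0·(190.0 − 45)/(45 − 0.08700) = 2812 L/s.

2810 L/s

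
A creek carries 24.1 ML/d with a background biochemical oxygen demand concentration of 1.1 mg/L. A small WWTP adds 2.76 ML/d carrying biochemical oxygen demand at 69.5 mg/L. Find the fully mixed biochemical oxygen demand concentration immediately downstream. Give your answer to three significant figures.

8.13 mg/L

Conservation of mass: C = (24.10·1.100 + 2.760·69.50) / 26.86 = 218.3/26.86 = 8.128 mg/L.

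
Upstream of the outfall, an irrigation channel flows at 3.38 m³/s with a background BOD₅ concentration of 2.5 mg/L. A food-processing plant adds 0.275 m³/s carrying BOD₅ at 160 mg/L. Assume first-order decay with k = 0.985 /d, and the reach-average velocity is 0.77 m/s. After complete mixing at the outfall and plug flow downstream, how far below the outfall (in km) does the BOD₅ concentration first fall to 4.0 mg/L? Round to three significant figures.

Mass balance: C = (3.380·2.500 + 0.2750·160.0) / 3.655 = 52.45/3.655 = 14.35 mg/L.
Set 14.35·exp(−k·t) = 4.0 → t = ln(14.35/4.0)/k = 112100 s = 31.13 h.
Distance = v·t = 0.77·112100 = 86280 m = 86.28 km.

86.3 km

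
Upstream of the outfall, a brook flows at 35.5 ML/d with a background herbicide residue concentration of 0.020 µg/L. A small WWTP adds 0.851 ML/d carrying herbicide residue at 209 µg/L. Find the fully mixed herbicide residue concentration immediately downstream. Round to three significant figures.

4.91 µg/L

Mass balance: C = (35.50·0.02000 + 0.8510·209.0) / 36.35 = 178.6/36.35 = 4.912 µg/L.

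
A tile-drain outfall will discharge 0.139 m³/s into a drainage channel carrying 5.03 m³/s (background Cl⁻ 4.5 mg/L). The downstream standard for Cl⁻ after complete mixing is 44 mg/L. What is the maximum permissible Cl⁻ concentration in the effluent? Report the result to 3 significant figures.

At the limit, (Qr·Cr + Qe·Cₑ)/(Qr + Qe) = 44:
Cₑ = (5.169·44 − 5.030·4.500) / 0.1390 = 1473 mg/L.

1470 mg/L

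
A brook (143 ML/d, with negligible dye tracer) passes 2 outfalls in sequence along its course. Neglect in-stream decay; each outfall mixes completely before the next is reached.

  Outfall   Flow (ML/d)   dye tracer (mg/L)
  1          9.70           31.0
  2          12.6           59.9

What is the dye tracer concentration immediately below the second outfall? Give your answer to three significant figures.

6.38 mg/L

Below outfall 1: Q → 152.7 ML/d, C = (143.0·0 + 9.700·31.00)/152.7 = 1.969 mg/L.
Below outfall 2: Q → 165.3 ML/d, C = (152.7·1.969 + 12.60·59.90)/165.3 = 6.385 mg/L.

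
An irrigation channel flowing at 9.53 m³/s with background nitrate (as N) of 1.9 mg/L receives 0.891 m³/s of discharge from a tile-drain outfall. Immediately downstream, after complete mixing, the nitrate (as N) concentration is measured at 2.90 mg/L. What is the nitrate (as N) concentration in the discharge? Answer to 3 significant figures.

13.6 mg/L

Mass balance: 9.530·1.900 + 0.8910·Cₑ = 10.42·2.900
→ Cₑ = (10.42·2.900 − 9.530·1.900) / 0.8910 = 13.60 mg/L.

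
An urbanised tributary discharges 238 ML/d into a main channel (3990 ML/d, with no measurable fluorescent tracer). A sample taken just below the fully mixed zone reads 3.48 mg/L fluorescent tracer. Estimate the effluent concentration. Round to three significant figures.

61.8 mg/L

Mass balance: 3990·0 + 238.0·Cₑ = 4228·3.480
→ Cₑ = (4228·3.480 − 3990·0) / 238.0 = 61.82 mg/L.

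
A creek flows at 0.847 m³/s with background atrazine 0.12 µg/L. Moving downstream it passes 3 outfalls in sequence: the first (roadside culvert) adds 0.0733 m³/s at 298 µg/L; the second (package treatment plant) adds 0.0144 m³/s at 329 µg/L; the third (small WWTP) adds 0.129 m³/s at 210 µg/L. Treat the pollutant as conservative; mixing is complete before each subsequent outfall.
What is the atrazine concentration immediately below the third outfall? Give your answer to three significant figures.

After outfall 1: Q = 0.8470 + 0.07330 = 0.9203 m³/s; C = (0.8470·0.1200 + 0.07330·298.0)/0.9203 = 23.85 µg/L.
After outfall 2: Q = 0.9203 + 0.01440 = 0.9347 m³/s; C = (0.9203·23.85 + 0.01440·329.0)/0.9347 = 28.55 µg/L.
After outfall 3: Q = 0.9347 + 0.1290 = 1.064 m³/s; C = (0.9347·28.55 + 0.1290·210.0)/1.064 = 50.55 µg/L.

50.6 µg/L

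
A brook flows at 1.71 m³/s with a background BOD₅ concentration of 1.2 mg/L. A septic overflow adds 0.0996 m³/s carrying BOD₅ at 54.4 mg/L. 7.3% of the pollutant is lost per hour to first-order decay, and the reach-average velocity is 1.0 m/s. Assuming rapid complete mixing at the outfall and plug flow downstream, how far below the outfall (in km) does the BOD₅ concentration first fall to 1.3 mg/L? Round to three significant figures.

Conservation of mass: C = (1.710·1.200 + 0.09960·54.40) / 1.810 = 7.470/1.810 = 4.128 mg/L.
7.3%/h lost → k = −ln(1 − 0.073) = 0.07580 h⁻¹.
Set 4.128·exp(−k·t) = 1.3 → t = ln(4.128/1.3)/k = 54880 s = 15.24 h.
Distance = v·t = 1.0·54880 = 54880 m = 54.88 km.

54.9 km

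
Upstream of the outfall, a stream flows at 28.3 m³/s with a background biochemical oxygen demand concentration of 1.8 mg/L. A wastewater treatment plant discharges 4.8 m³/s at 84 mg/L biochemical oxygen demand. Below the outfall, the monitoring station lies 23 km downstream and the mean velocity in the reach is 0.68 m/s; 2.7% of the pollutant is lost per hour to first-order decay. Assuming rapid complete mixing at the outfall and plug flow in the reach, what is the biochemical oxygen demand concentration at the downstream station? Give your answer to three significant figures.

10.6 mg/L

Flow-weighted average: C = (28.30·1.800 + 4.800·84.00) / 33.10 = 454.1/33.10 = 13.72 mg/L.
Travel time t = 23·1000 / 0.68 = 33820 s = 9.395 h.
2.7%/h lost → k = −ln(1 − 0.027) = 0.02737 h⁻¹.
Applying C = C₀e^(−kt): 13.72 × 0.7732 = 10.61 mg/L.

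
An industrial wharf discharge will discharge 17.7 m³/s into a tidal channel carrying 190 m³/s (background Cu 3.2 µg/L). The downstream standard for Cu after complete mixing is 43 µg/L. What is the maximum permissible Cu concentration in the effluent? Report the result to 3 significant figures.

At the limit, (Qr·Cr + Qe·Cₑ)/(Qr + Qe) = 43:
Cₑ = (207.7·43 − 190.0·3.200) / 17.70 = 470.2 µg/L.

470 µg/L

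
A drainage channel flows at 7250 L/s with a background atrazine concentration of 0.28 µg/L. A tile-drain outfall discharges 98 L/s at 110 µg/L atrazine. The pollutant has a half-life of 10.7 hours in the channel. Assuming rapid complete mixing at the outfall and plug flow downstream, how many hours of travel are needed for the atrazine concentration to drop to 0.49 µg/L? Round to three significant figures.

19.6 h

Flow-weighted average: C = (7250·0.2800 + 98.00·110.0) / 7348 = 12810/7348 = 1.743 µg/L.
Half-life 10.7 h → k = ln 2 / 10.7 = 0.06478 h⁻¹ = 1.555 d⁻¹.
1.743·exp(−k·t) = 0.49 → t = ln(1.743/0.49)/k = 70530 s = 19.59 h.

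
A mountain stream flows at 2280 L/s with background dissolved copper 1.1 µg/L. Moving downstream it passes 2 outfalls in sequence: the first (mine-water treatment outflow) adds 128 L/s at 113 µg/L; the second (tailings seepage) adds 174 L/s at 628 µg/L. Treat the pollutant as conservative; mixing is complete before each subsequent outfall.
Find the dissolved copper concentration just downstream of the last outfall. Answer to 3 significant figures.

Outfall 1: combined Q = 2408 L/s; C = (2280·1.100 + 128.0·113.0)/2408 = 7.048 µg/L.
Outfall 2: combined Q = 2582 L/s; C = (2408·7.048 + 174.0·628.0)/2582 = 48.89 µg/L.

48.9 µg/L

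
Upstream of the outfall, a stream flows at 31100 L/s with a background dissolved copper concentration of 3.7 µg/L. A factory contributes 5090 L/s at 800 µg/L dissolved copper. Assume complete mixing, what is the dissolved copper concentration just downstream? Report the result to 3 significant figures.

Mixed concentration C = ΣQC/ΣQ = (31100·3.700 + 5090·800.0) / 36190 = 4187000/36190 = 115.7 µg/L.

116 µg/L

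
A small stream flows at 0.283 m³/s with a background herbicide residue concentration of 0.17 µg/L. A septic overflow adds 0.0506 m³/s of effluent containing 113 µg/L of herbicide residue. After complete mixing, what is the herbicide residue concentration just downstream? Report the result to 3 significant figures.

17.3 µg/L

Flow-weighted average: C = (0.2830·0.1700 + 0.05060·113.0) / 0.3336 = 5.766/0.3336 = 17.28 µg/L.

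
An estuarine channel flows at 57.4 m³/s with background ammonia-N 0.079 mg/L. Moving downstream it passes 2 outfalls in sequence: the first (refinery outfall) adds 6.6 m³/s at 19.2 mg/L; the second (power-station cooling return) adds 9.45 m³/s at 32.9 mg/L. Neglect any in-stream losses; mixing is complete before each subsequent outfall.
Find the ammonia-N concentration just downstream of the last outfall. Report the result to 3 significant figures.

6.02 mg/L

After outfall 1: Q = 57.40 + 6.600 = 64.00 m³/s; C = (57.40·0.07900 + 6.600·19.20)/64.00 = 2.051 mg/L.
After outfall 2: Q = 64.00 + 9.450 = 73.45 m³/s; C = (64.00·2.051 + 9.450·32.90)/73.45 = 6.020 mg/L.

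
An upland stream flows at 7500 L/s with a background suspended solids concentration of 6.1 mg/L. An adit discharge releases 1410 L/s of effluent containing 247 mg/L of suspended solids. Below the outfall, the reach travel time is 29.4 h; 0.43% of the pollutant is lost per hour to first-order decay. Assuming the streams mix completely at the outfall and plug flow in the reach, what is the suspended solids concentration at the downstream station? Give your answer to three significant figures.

39.0 mg/L

Mixed concentration C = ΣQC/ΣQ = (7500·6.100 + 1410·247.0) / 8910 = 394000/8910 = 44.22 mg/L.
0.43%/h lost → k = −ln(1 − 0.0043) = 0.004309 h⁻¹.
After decay, C = 44.22 × e^(−kt) = 44.22 × 0.8810 = 38.96 mg/L.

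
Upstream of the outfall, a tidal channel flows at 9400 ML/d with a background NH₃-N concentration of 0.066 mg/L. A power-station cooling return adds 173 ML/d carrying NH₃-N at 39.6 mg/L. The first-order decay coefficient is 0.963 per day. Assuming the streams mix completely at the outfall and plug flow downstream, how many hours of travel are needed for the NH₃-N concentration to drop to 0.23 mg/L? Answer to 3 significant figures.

Conservation of mass: C = (9400·0.06600 + 173.0·39.60) / 9573 = 7471/9573 = 0.7804 mg/L.
0.7804·exp(−k·t) = 0.23 → t = ln(0.7804/0.23)/k = 109600 s = 30.45 h.

30.4 h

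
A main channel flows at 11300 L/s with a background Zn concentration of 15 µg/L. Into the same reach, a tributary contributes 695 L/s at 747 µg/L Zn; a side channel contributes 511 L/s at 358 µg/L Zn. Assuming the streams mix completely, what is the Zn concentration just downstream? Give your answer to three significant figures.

69.7 µg/L

Mass balance: C = (11300·15.00 + 695.0·747.0 + 511.0·358.0) / 12510 = 871600/12510 = 69.69 µg/L.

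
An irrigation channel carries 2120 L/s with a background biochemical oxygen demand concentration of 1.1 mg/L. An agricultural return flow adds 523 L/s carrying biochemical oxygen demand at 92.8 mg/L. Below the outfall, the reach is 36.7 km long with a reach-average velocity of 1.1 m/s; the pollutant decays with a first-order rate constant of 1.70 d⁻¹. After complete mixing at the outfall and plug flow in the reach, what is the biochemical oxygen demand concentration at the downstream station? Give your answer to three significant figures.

After mixing, C = (2120·1.100 + 523.0·92.80) / 2643 = 50870/2643 = 19.25 mg/L.
Travel time t = 36.7·1000 / 1.1 = 33360 s = 9.268 h.
First-order decay: C = 19.25·exp(−k·t) = 19.25·0.5187 = 9.982 mg/L.

9.98 mg/L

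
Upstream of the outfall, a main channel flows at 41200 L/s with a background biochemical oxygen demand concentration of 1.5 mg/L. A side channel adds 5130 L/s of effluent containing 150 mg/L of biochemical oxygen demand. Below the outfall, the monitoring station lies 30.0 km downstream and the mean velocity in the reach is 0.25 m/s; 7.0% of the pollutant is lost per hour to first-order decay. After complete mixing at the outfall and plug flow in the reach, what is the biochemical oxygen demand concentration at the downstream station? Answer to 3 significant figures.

Flow-weighted average: C = (41200·1.500 + 5130·150.0) / 46330 = 831300/46330 = 17.94 mg/L.
Travel time t = 30.0·1000 / 0.25 = 120000 s = 33.33 h.
7.0%/h lost → k = −ln(1 − 0.07) = 0.07257 h⁻¹.
Applying C = C₀e^(−kt): 17.94 × 0.08901 = 1.597 mg/L.

1.60 mg/L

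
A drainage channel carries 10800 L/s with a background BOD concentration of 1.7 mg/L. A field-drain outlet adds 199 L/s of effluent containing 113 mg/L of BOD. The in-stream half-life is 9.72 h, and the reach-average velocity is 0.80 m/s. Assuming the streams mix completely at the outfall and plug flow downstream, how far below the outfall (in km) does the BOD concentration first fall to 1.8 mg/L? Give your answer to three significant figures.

After mixing, C = (10800·1.700 + 199.0·113.0) / 11000 = 40850/11000 = 3.714 mg/L.
Half-life 9.72 h → k = ln 2 / 9.72 = 0.07131 h⁻¹ = 1.711 d⁻¹.
Set 3.714·exp(−k·t) = 1.8 → t = ln(3.714/1.8)/k = 36560 s = 10.16 h.
Distance = v·t = 0.80·36560 = 29250 m = 29.25 km.

29.2 km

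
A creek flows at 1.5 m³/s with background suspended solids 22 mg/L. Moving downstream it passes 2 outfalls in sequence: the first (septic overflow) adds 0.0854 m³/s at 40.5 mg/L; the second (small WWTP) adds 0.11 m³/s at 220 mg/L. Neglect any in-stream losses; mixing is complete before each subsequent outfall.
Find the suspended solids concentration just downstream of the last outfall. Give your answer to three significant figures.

35.8 mg/L

After outfall 1: Q = 1.500 + 0.08540 = 1.585 m³/s; C = (1.500·22.00 + 0.08540·40.50)/1.585 = 23.00 mg/L.
After outfall 2: Q = 1.585 + 0.1100 = 1.695 m³/s; C = (1.585·23.00 + 0.1100·220.0)/1.695 = 35.78 mg/L.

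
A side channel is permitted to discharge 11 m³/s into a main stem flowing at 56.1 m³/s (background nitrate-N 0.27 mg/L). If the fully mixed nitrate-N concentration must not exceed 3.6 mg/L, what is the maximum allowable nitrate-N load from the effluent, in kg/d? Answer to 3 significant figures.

Mass balance at the limit: 56.10·0.2700 + 11.00·Cₑ = 67.10·3.6 → Cₑ = 20.58 mg/L.
Load = 11.00 m³/s × 20.58 g/m³ × 86 400 s/d = 19560 kg/d.

19600 kg/d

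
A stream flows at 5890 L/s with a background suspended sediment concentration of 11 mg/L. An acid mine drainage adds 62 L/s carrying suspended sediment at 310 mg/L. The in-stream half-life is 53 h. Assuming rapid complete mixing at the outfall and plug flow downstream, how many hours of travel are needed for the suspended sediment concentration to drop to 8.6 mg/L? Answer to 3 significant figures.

37.9 h

Mixed concentration C = ΣQC/ΣQ = (5890·11.00 + 62.00·310.0) / 5952 = 84010/5952 = 14.11 mg/L.
Half-life 53 h → k = ln 2 / 53 = 0.01308 h⁻¹ = 0.3139 d⁻¹.
14.11·exp(−k·t) = 8.6 → t = ln(14.11/8.6)/k = 136400 s = 37.88 h.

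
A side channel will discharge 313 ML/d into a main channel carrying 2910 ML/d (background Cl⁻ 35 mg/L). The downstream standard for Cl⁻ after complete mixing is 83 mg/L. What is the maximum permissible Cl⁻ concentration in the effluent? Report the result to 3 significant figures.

At the limit, (Qr·Cr + Qe·Cₑ)/(Qr + Qe) = 83:
Cₑ = (3223·83 − 2910·35.00) / 313.0 = 529.3 mg/L.

529 mg/L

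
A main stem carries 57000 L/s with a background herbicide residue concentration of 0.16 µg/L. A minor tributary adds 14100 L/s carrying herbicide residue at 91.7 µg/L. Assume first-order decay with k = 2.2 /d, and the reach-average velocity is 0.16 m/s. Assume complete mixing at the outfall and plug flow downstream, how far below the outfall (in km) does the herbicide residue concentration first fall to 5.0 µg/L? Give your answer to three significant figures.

8.16 km

Flow-weighted average: C = (57000·0.1600 + 14100·91.70) / 71100 = 1302000/71100 = 18.31 µg/L.
Set 18.31·exp(−k·t) = 5.0 → t = ln(18.31/5.0)/k = 50980 s = 14.16 h.
Distance = v·t = 0.16·50980 = 8157 m = 8.157 km.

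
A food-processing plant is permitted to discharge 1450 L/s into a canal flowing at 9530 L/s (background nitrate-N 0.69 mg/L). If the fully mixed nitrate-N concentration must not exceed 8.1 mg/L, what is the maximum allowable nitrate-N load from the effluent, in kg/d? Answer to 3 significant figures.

7120 kg/d

Mass balance at the limit: 9530·0.6900 + 1450·Cₑ = 10980·8.1 → Cₑ = 56.80 mg/L.
1450 L/s = 1.450 m³/s. Load = 1.450 m³/s × 56.80 g/m³ × 86 400 s/d = 7116 kg/d.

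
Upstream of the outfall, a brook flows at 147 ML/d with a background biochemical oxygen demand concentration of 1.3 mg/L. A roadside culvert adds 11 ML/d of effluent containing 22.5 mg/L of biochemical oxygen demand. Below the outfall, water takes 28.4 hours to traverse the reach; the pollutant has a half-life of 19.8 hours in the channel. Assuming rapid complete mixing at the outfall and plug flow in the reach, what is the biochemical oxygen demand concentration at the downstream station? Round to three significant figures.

After mixing, C = (147.0·1.300 + 11.00·22.50) / 158.0 = 438.6/158.0 = 2.776 mg/L.
Half-life 19.8 h → k = ln 2 / 19.8 = 0.03501 h⁻¹ = 0.8402 d⁻¹.
Decay over the reach: 2.776·exp(−kt) = 2.776·0.3700 = 1.027 mg/L.

1.03 mg/L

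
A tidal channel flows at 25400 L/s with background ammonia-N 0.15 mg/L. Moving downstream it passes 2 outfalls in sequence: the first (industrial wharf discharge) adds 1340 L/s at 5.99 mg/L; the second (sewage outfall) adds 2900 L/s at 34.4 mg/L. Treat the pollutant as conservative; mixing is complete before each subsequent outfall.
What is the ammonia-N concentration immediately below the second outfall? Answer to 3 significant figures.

3.77 mg/L

Below outfall 1: Q → 26740 L/s, C = (25400·0.1500 + 1340·5.990)/26740 = 0.4427 mg/L.
Below outfall 2: Q → 29640 L/s, C = (26740·0.4427 + 2900·34.40)/29640 = 3.765 mg/L.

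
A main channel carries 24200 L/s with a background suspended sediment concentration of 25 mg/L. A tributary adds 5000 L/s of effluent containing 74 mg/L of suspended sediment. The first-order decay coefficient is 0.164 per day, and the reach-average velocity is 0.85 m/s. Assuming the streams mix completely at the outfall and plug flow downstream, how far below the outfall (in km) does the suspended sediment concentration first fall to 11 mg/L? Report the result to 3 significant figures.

Conservation of mass: C = (24200·25.00 + 5000·74.00) / 29200 = 975000/29200 = 33.39 mg/L.
Set 33.39·exp(−k·t) = 11 → t = ln(33.39/11)/k = 585000 s = 162.5 h.
Distance = v·t = 0.85·585000 = 497200 m = 497.2 km.

497 km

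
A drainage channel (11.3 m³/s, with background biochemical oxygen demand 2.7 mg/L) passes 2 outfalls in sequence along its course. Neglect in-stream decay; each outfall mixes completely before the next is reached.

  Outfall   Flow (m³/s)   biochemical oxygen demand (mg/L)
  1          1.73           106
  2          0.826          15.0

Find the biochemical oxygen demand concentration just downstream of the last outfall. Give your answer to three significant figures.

Outfall 1: combined Q = 13.03 m³/s; C = (11.30·2.700 + 1.730·106.0)/13.03 = 16.42 mg/L.
Outfall 2: combined Q = 13.86 m³/s; C = (13.03·16.42 + 0.8260·15.00)/13.86 = 16.33 mg/L.

16.3 mg/L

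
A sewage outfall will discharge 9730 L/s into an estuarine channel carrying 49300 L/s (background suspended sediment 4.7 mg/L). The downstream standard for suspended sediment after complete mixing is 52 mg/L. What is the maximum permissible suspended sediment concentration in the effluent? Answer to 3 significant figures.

292 mg/L

At the limit, (Qr·Cr + Qe·Cₑ)/(Qr + Qe) = 52:
Cₑ = (59030·52 − 49300·4.700) / 9730 = 291.7 mg/L.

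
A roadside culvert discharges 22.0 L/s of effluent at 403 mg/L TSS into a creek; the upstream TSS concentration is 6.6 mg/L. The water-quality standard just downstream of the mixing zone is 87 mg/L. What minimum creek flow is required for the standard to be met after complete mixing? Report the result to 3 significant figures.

86.5 L/s

Set C_mix = 87: (Q·6.600 + 22.00·403.0) / (Q + 22.00) = 87
→ Q = 22.00·(403.0 − 87)/(87 − 6.600) = 86.47 L/s.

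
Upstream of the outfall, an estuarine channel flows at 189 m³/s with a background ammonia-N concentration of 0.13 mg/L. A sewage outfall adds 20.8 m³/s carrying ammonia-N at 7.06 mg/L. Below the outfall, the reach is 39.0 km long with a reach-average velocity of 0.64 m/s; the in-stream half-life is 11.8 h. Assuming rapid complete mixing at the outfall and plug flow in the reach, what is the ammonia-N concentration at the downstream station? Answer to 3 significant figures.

After mixing, C = (189.0·0.1300 + 20.80·7.060) / 209.8 = 171.4/209.8 = 0.8171 mg/L.
Travel time t = 39.0·1000 / 0.64 = 60940 s = 16.93 h.
Half-life 11.8 h → k = ln 2 / 11.8 = 0.05874 h⁻¹ = 1.410 d⁻¹.
Applying C = C₀e^(−kt): 0.8171 × 0.3700 = 0.3023 mg/L.

0.302 mg/L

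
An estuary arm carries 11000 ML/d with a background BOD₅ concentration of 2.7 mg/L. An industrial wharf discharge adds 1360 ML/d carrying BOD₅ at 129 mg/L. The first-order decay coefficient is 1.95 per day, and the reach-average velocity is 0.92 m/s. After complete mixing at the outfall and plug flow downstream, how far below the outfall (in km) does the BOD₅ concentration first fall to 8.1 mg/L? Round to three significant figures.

29.2 km

After mixing, C = (11000·2.700 + 1360·129.0) / 12360 = 205100/12360 = 16.60 mg/L.
Set 16.60·exp(−k·t) = 8.1 → t = ln(16.60/8.1)/k = 31780 s = 8.829 h.
Distance = v·t = 0.92·31780 = 29240 m = 29.24 km.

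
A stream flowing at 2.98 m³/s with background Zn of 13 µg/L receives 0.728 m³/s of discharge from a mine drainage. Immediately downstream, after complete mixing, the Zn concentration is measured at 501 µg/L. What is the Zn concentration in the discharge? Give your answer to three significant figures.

Mass balance: 2.980·13.00 + 0.7280·Cₑ = 3.708·501.0
→ Cₑ = (3.708·501.0 − 2.980·13.00) / 0.7280 = 2499 µg/L.

2500 µg/L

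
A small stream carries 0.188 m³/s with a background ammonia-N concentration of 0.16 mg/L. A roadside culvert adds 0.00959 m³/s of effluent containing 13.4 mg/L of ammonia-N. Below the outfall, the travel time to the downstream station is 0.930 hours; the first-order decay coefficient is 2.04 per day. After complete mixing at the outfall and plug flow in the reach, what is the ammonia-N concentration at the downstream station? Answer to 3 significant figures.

Flow-weighted average: C = (0.1880·0.1600 + 0.009590·13.40) / 0.1976 = 0.1586/0.1976 = 0.8026 mg/L.
Decay over the reach: 0.8026·exp(−kt) = 0.8026·0.9240 = 0.7416 mg/L.

0.742 mg/L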